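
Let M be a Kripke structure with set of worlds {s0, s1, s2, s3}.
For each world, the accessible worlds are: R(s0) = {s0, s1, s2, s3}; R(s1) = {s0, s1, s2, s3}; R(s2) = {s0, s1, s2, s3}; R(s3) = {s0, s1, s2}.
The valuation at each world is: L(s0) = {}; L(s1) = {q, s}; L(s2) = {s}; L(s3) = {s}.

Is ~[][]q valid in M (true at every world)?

Yes

Let φ = ~[][]q. Evaluate φ at each world:
  s0 (successors {s0, s1, s2, s3}): φ is true.
  s1 (successors {s0, s1, s2, s3}): φ is true.
  s2 (successors {s0, s1, s2, s3}): φ is true.
  s3 (successors {s0, s1, s2}): φ is true.
For instance, at s3:
  At s3: [][]q is false, so ~[][]q is true.
    At s3: [][]q requires []q at every successor {s0, s1, s2}.
      []q fails at s0, so [][]q is false at s3.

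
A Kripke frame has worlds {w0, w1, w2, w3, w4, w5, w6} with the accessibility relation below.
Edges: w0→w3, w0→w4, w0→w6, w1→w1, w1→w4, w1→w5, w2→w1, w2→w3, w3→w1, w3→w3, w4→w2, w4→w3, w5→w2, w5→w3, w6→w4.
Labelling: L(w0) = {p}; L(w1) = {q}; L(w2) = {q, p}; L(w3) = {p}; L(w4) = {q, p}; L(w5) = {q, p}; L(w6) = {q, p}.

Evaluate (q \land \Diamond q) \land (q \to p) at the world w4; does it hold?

Recall that \Diamond ψ holds at a world iff ψ holds at some accessible world.
At w4: q \land \Diamond q is true, q \to p is true, so (q \land \Diamond q) \land (q \to p) is true.
  At w4: q is true, \Diamond q is true, so q \land \Diamond q is true.
    At w4: \Diamond q requires q at some successor in {w2, w3}.
      q holds at w2, so \Diamond q is true at w4.

Yes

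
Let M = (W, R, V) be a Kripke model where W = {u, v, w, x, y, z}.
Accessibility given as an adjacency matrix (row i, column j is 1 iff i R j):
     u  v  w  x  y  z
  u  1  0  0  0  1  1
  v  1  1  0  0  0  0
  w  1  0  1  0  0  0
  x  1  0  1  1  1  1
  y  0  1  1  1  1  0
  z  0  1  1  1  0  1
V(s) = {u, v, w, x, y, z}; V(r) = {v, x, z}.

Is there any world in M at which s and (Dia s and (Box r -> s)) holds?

Let φ = s and (Dia s and (Box r -> s)). Evaluate φ at each world:
  u (successors {u, y, z}): φ is true.
  v (successors {u, v}): φ is true.
  w (successors {u, w}): φ is true.
  x (successors {u, w, x, y, z}): φ is true.
  y (successors {v, w, x, y}): φ is true.
  z (successors {v, w, x, z}): φ is true.
Detail at u (witness):
  At u: s is true, Dia s and (Box r -> s) is true, so s and (Dia s and (Box r -> s)) is true.
    At u: Dia s is true, Box r -> s is true, so Dia s and (Box r -> s) is true.
      At u: Dia s requires s at some successor in {u, y, z}.
        s holds at u, so Dia s is true at u.
      At u: Box r is false, s is true, so Box r -> s is true.

Yes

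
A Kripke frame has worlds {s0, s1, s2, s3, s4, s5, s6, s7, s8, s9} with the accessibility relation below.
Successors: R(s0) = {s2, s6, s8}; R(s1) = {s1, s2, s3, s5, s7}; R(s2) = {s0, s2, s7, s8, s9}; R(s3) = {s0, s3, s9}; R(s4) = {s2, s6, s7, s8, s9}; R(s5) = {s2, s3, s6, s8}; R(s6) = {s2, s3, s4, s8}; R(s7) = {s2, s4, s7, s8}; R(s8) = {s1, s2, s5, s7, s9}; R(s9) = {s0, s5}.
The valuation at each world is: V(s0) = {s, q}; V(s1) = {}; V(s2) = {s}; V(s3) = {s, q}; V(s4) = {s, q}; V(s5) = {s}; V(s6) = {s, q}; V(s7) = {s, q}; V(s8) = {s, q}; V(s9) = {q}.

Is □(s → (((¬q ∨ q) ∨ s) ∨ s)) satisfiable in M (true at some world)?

Yes

Let φ = □(s → (((¬q ∨ q) ∨ s) ∨ s)). Evaluate φ at each world:
  s0 (successors {s2, s6, s8}): φ is true.
  s1 (successors {s1, s2, s3, s5, s7}): φ is true.
  s2 (successors {s0, s2, s7, s8, s9}): φ is true.
  s3 (successors {s0, s3, s9}): φ is true.
  s4 (successors {s2, s6, s7, s8, s9}): φ is true.
  s5 (successors {s2, s3, s6, s8}): φ is true.
  s6 (successors {s2, s3, s4, s8}): φ is true.
  s7 (successors {s2, s4, s7, s8}): φ is true.
  s8 (successors {s1, s2, s5, s7, s9}): φ is true.
  s9 (successors {s0, s5}): φ is true.
Detail at s0 (witness):
  At s0: □(s → (((¬q ∨ q) ∨ s) ∨ s)) requires s → (((¬q ∨ q) ∨ s) ∨ s) at every successor {s2, s6, s8}.
    At s2: s → (((¬q ∨ q) ∨ s) ∨ s) is true.
    At s6: s → (((¬q ∨ q) ∨ s) ∨ s) is true.
    At s8: s → (((¬q ∨ q) ∨ s) ∨ s) is true.
  So □(s → (((¬q ∨ q) ∨ s) ∨ s)) is true at s0.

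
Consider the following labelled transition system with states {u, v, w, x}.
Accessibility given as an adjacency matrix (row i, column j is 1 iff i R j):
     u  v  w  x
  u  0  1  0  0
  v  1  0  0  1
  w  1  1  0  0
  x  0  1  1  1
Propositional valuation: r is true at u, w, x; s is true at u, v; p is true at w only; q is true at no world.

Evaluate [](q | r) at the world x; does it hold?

No

At x: [](q | r) requires q | r at every successor {v, w, x}.
  q | r fails at v, so [](q | r) is false at x.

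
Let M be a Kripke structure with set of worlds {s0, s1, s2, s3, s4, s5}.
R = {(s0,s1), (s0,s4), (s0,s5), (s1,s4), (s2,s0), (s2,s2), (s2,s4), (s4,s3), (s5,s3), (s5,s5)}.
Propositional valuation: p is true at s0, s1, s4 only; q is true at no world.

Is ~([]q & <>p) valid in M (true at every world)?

Let φ = ~([]q & <>p). Evaluate φ at each world:
  s0 (successors {s1, s4, s5}): φ is true.
  s1 (successors {s4}): φ is true.
  s2 (successors {s0, s2, s4}): φ is true.
  s3 (successors ∅): φ is true.
  s4 (successors {s3}): φ is true.
  s5 (successors {s3, s5}): φ is true.
For instance, at s2:
  At s2: []q & <>p is false, so ~([]q & <>p) is true.
    At s2: []q is false, <>p is true, so []q & <>p is false.
      At s2: []q requires q at every successor {s0, s2, s4}.
        q fails at s0, so []q is false at s2.
      At s2: <>p requires p at some successor in {s0, s2, s4}.
        p holds at s0, so <>p is true at s2.

Yes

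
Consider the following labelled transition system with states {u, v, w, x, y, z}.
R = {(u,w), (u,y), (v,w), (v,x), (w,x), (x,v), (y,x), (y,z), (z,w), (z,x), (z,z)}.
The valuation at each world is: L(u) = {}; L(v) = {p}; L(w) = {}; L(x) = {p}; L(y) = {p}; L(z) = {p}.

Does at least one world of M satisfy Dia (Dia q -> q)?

Yes

Recall that Dia ψ holds at a world iff ψ holds at some accessible world.
Let φ = Dia (Dia q -> q). Evaluate φ at each world:
  u (successors {w, y}): φ is true.
  v (successors {w, x}): φ is true.
  w (successors {x}): φ is true.
  x (successors {v}): φ is true.
  y (successors {x, z}): φ is true.
  z (successors {w, x, z}): φ is true.
Detail at u (witness):
  At u: Dia (Dia q -> q) requires Dia q -> q at some successor in {w, y}.
    Dia q -> q holds at w, so Dia (Dia q -> q) is true at u.
      At w: Dia q is false, q is false, so Dia q -> q is true.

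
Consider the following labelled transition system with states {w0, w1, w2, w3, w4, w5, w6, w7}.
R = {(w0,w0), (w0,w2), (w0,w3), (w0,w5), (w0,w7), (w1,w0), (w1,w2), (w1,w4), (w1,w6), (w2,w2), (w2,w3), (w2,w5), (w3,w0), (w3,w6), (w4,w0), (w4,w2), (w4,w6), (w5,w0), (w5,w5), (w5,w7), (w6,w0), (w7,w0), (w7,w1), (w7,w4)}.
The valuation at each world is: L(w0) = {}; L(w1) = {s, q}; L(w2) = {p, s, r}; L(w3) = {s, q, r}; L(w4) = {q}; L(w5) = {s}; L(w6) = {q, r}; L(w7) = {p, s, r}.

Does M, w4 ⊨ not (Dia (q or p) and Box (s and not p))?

At w4: Dia (q or p) and Box (s and not p) is false, so not (Dia (q or p) and Box (s and not p)) is true.
  At w4: Dia (q or p) is true, Box (s and not p) is false, so Dia (q or p) and Box (s and not p) is false.
    At w4: Dia (q or p) requires q or p at some successor in {w0, w2, w6}.
      q or p holds at w2, so Dia (q or p) is true at w4.
    At w4: Box (s and not p) requires s and not p at every successor {w0, w2, w6}.
      s and not p fails at w0, so Box (s and not p) is false at w4.

Yes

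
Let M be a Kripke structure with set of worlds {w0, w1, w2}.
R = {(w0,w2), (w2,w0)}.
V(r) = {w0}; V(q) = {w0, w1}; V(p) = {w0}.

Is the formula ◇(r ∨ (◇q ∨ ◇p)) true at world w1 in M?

Recall that ◇ψ holds at a world iff ψ holds at some accessible world.
At w1: no accessible worlds, so ◇(r ∨ (◇q ∨ ◇p)) is false.

No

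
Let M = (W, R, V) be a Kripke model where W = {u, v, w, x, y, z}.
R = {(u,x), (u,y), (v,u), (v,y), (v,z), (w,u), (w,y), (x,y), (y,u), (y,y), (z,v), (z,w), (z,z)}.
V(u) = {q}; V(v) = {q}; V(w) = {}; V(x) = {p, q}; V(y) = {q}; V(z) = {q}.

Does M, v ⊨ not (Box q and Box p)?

Yes

Recall that Box ψ holds at a world iff ψ holds at every accessible world, and Dia ψ holds iff ψ holds at some accessible world.
At v: Box q and Box p is false, so not (Box q and Box p) is true.
  At v: Box q is true, Box p is false, so Box q and Box p is false.
    At v: Box q requires q at every successor {u, y, z}.
      At u: q is true.
      At y: q is true.
      At z: q is true.
    So Box q is true at v.
    At v: Box p requires p at every successor {u, y, z}.
      p fails at u, so Box p is false at v.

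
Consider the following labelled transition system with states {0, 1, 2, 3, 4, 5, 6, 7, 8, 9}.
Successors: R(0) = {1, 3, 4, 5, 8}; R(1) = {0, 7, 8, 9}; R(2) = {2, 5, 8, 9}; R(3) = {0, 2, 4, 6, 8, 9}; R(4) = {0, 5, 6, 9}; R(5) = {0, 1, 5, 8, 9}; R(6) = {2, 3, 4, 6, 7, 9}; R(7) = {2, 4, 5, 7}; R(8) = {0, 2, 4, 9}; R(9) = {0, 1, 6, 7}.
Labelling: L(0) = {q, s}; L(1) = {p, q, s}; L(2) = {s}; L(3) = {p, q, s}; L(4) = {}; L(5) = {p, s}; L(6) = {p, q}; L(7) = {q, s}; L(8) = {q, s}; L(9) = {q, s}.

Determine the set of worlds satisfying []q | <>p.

Let φ = []q | <>p. Evaluate φ at each world:
  0 (successors {1, 3, 4, 5, 8}): φ is true.
  1 (successors {0, 7, 8, 9}): φ is true.
  2 (successors {2, 5, 8, 9}): φ is true.
  3 (successors {0, 2, 4, 6, 8, 9}): φ is true.
  4 (successors {0, 5, 6, 9}): φ is true.
  5 (successors {0, 1, 5, 8, 9}): φ is true.
  6 (successors {2, 3, 4, 6, 7, 9}): φ is true.
  7 (successors {2, 4, 5, 7}): φ is true.
  8 (successors {0, 2, 4, 9}): φ is false.
  9 (successors {0, 1, 6, 7}): φ is true.
For instance, at 8:
  At 8: []q is false, <>p is false, so []q | <>p is false.
    At 8: []q requires q at every successor {0, 2, 4, 9}.
      q fails at 2, so []q is false at 8.
    At 8: <>p requires p at some successor in {0, 2, 4, 9}.
      At 0: p is false.
      At 2: p is false.
      At 4: p is false.
      At 9: p is false.
    So <>p is false at 8.
Satisfying worlds: {0, 1, 2, 3, 4, 5, 6, 7, 9}

0, 1, 2, 3, 4, 5, 6, 7, 9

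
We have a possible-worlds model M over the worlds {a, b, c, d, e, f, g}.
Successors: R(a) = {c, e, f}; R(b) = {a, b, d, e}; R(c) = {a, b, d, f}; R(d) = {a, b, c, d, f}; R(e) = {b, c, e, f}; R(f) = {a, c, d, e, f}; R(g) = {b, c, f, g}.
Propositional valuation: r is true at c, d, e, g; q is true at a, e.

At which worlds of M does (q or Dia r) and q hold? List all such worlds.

Let φ = (q or Dia r) and q. Evaluate φ at each world:
  a (successors {c, e, f}): φ is true.
  b (successors {a, b, d, e}): φ is false.
  c (successors {a, b, d, f}): φ is false.
  d (successors {a, b, c, d, f}): φ is false.
  e (successors {b, c, e, f}): φ is true.
  f (successors {a, c, d, e, f}): φ is false.
  g (successors {b, c, f, g}): φ is false.
For instance, at e:
  At e: q or Dia r is true, q is true, so (q or Dia r) and q is true.
    At e: q is true, Dia r is true, so q or Dia r is true.
      At e: Dia r requires r at some successor in {b, c, e, f}.
        r holds at c, so Dia r is true at e.
Satisfying worlds: {a, e}

a, e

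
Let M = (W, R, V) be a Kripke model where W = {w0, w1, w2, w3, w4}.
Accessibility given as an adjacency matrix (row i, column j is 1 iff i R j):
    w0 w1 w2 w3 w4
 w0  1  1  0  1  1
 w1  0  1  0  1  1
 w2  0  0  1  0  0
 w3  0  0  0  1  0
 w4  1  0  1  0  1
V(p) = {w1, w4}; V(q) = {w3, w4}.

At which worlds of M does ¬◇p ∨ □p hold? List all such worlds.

Recall that □ψ holds at a world iff ψ holds at every accessible world, and ◇ψ holds iff ψ holds at some accessible world.
Let φ = ¬◇p ∨ □p. Evaluate φ at each world:
  w0 (successors {w0, w1, w3, w4}): φ is false.
  w1 (successors {w1, w3, w4}): φ is false.
  w2 (successors {w2}): φ is true.
  w3 (successors {w3}): φ is true.
  w4 (successors {w0, w2, w4}): φ is false.
For instance, at w3:
  At w3: ¬◇p is true, □p is false, so ¬◇p ∨ □p is true.
    At w3: ◇p is false, so ¬◇p is true.
      At w3: ◇p requires p at some successor in {w3}.
        At w3: p is false.
      So ◇p is false at w3.
    At w3: □p requires p at every successor {w3}.
      p fails at w3, so □p is false at w3.
Satisfying worlds: {w2, w3}

w2, w3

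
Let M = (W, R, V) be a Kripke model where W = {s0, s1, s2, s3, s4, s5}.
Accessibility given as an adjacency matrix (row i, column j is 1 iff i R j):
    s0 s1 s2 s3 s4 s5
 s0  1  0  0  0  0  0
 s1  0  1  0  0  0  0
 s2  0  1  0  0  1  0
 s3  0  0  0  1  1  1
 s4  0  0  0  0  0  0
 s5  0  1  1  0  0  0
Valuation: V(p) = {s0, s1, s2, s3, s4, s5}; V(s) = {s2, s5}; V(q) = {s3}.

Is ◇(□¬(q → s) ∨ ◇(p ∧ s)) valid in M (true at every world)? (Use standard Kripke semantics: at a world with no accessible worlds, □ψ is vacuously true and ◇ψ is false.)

Recall that □ψ holds at a world iff ψ holds at every accessible world, and ◇ψ holds iff ψ holds at some accessible world.
Let φ = ◇(□¬(q → s) ∨ ◇(p ∧ s)). Evaluate φ at each world:
  s0 (successors {s0}): φ is false.
  s1 (successors {s1}): φ is false.
  s2 (successors {s1, s4}): φ is true.
  s3 (successors {s3, s4, s5}): φ is true.
  s4 (successors ∅): φ is false.
  s5 (successors {s1, s2}): φ is false.
Detail at s0 (counterexample):
  At s0: ◇(□¬(q → s) ∨ ◇(p ∧ s)) requires □¬(q → s) ∨ ◇(p ∧ s) at some successor in {s0}.
    At s0: □¬(q → s) ∨ ◇(p ∧ s) is false.
  So ◇(□¬(q → s) ∨ ◇(p ∧ s)) is false at s0.

No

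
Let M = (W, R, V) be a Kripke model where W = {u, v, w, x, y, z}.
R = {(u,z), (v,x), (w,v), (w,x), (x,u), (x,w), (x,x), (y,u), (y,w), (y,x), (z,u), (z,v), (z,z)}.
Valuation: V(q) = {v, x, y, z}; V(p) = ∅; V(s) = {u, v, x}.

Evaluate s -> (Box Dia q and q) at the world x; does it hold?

Yes

At x: s is true, Box Dia q and q is true, so s -> (Box Dia q and q) is true.
  At x: Box Dia q is true, q is true, so Box Dia q and q is true.
    At x: Box Dia q requires Dia q at every successor {u, w, x}.
      At u: Dia q is true.
      At w: Dia q is true.
      At x: Dia q is true.
    So Box Dia q is true at x.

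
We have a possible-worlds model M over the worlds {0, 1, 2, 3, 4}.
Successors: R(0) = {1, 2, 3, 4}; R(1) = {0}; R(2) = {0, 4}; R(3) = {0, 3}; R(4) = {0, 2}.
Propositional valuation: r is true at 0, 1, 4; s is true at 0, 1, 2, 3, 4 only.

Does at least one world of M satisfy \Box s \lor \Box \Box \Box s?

Let φ = \Box s \lor \Box \Box \Box s. Evaluate φ at each world:
  0 (successors {1, 2, 3, 4}): φ is true.
  1 (successors {0}): φ is true.
  2 (successors {0, 4}): φ is true.
  3 (successors {0, 3}): φ is true.
  4 (successors {0, 2}): φ is true.
Detail at 0 (witness):
  At 0: \Box s is true, \Box \Box \Box s is true, so \Box s \lor \Box \Box \Box s is true.
    At 0: \Box s requires s at every successor {1, 2, 3, 4}.
      At 1: s is true.
      At 2: s is true.
      At 3: s is true.
      At 4: s is true.
    So \Box s is true at 0.
    At 0: \Box \Box \Box s requires \Box \Box s at every successor {1, 2, 3, 4}.
      At 1: \Box \Box s is true.
      At 2: \Box \Box s is true.
      At 3: \Box \Box s is true.
      At 4: \Box \Box s is true.
    So \Box \Box \Box s is true at 0.

Yes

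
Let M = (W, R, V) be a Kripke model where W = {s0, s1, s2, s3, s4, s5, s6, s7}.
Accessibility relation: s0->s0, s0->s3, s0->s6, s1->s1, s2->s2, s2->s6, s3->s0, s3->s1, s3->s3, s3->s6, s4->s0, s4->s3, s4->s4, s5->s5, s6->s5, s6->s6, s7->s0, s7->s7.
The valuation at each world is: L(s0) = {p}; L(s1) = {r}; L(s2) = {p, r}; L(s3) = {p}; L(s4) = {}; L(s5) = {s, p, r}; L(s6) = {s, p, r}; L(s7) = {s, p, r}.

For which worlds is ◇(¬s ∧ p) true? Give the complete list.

Let φ = ◇(¬s ∧ p). Evaluate φ at each world:
  s0 (successors {s0, s3, s6}): φ is true.
  s1 (successors {s1}): φ is false.
  s2 (successors {s2, s6}): φ is true.
  s3 (successors {s0, s1, s3, s6}): φ is true.
  s4 (successors {s0, s3, s4}): φ is true.
  s5 (successors {s5}): φ is false.
  s6 (successors {s5, s6}): φ is false.
  s7 (successors {s0, s7}): φ is true.
For instance, at s0:
  At s0: ◇(¬s ∧ p) requires ¬s ∧ p at some successor in {s0, s3, s6}.
    ¬s ∧ p holds at s0, so ◇(¬s ∧ p) is true at s0.
Satisfying worlds: {s0, s2, s3, s4, s7}

s0, s2, s3, s4, s7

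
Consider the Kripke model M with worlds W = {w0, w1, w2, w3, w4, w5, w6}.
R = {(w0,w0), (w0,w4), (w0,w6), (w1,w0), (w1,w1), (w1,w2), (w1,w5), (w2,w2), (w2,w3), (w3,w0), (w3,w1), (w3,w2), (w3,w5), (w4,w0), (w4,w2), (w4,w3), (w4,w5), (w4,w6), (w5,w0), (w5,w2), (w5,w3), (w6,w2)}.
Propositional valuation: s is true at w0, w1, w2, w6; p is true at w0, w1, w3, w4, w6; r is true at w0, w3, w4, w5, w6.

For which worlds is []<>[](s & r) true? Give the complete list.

Recall that []ψ holds at a world iff ψ holds at every accessible world, and <>ψ holds iff ψ holds at some accessible world.
Let φ = []<>[](s & r). Evaluate φ at each world:
  w0 (successors {w0, w4, w6}): φ is false.
  w1 (successors {w0, w1, w2, w5}): φ is false.
  w2 (successors {w2, w3}): φ is false.
  w3 (successors {w0, w1, w2, w5}): φ is false.
  w4 (successors {w0, w2, w3, w5, w6}): φ is false.
  w5 (successors {w0, w2, w3}): φ is false.
  w6 (successors {w2}): φ is false.
For instance, at w6:
  At w6: []<>[](s & r) requires <>[](s & r) at every successor {w2}.
    <>[](s & r) fails at w2, so []<>[](s & r) is false at w6.
      At w2: <>[](s & r) requires [](s & r) at some successor in {w2, w3}.
        At w2: [](s & r) is false.
        At w3: [](s & r) is false.
      So <>[](s & r) is false at w2.
Satisfying worlds: none.

none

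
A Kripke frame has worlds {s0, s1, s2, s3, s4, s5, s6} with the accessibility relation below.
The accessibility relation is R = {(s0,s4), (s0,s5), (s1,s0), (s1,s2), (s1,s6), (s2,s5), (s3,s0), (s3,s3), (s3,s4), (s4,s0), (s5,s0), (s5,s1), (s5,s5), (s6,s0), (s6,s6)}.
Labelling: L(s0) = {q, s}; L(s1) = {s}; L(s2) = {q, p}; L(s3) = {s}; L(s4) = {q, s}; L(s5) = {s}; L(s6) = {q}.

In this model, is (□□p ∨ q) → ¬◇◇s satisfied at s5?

At s5: □□p ∨ q is false, ¬◇◇s is false, so (□□p ∨ q) → ¬◇◇s is true.
  At s5: □□p is false, q is false, so □□p ∨ q is false.
    At s5: □□p requires □p at every successor {s0, s1, s5}.
      □p fails at s0, so □□p is false at s5.
  At s5: ◇◇s is true, so ¬◇◇s is false.
    At s5: ◇◇s requires ◇s at some successor in {s0, s1, s5}.
      ◇s holds at s0, so ◇◇s is true at s5.

Yes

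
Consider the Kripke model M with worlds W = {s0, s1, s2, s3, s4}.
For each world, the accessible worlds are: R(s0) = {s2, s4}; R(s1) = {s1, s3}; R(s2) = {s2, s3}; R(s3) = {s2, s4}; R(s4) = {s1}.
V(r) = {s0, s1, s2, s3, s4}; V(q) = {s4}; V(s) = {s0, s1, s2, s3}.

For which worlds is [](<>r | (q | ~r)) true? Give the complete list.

s0, s1, s2, s3, s4

Recall that []ψ holds at a world iff ψ holds at every accessible world, and <>ψ holds iff ψ holds at some accessible world.
Let φ = [](<>r | (q | ~r)). Evaluate φ at each world:
  s0 (successors {s2, s4}): φ is true.
  s1 (successors {s1, s3}): φ is true.
  s2 (successors {s2, s3}): φ is true.
  s3 (successors {s2, s4}): φ is true.
  s4 (successors {s1}): φ is true.
For instance, at s0:
  At s0: [](<>r | (q | ~r)) requires <>r | (q | ~r) at every successor {s2, s4}.
      At s2: <>r is true, q | ~r is false, so <>r | (q | ~r) is true.
      At s4: <>r is true, q | ~r is true, so <>r | (q | ~r) is true.
  So [](<>r | (q | ~r)) is true at s0.
Satisfying worlds: {s0, s1, s2, s3, s4}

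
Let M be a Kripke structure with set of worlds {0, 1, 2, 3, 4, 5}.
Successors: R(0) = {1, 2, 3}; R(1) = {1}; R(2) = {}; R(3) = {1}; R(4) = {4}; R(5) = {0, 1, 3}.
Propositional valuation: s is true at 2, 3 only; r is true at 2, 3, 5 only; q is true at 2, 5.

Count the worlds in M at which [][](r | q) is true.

Recall that []ψ holds at a world iff ψ holds at every accessible world, and <>ψ holds iff ψ holds at some accessible world.
Let φ = [][](r | q). Evaluate φ at each world:
  0 (successors {1, 2, 3}): φ is false.
  1 (successors {1}): φ is false.
  2 (successors ∅): φ is true.
  3 (successors {1}): φ is false.
  4 (successors {4}): φ is false.
  5 (successors {0, 1, 3}): φ is false.
For instance, at 4:
  At 4: [][](r | q) requires [](r | q) at every successor {4}.
    [](r | q) fails at 4, so [][](r | q) is false at 4.
      At 4: [](r | q) requires r | q at every successor {4}.
        r | q fails at 4, so [](r | q) is false at 4.
Satisfying worlds: {2}

1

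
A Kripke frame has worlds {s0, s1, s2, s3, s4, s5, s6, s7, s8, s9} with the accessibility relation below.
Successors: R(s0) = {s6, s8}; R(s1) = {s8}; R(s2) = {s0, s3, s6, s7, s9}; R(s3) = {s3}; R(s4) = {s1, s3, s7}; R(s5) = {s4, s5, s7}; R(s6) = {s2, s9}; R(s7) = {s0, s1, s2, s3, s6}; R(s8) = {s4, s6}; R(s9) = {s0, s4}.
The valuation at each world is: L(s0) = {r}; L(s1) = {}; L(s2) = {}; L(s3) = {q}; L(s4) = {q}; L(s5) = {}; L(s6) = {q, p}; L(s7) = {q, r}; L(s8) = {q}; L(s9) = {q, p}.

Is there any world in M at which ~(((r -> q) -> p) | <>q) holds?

Recall that <>ψ holds at a world iff ψ holds at some accessible world.
Let φ = ~(((r -> q) -> p) | <>q). Evaluate φ at each world:
  s0 (successors {s6, s8}): φ is false.
  s1 (successors {s8}): φ is false.
  s2 (successors {s0, s3, s6, s7, s9}): φ is false.
  s3 (successors {s3}): φ is false.
  s4 (successors {s1, s3, s7}): φ is false.
  s5 (successors {s4, s5, s7}): φ is false.
  s6 (successors {s2, s9}): φ is false.
  s7 (successors {s0, s1, s2, s3, s6}): φ is false.
  s8 (successors {s4, s6}): φ is false.
  s9 (successors {s0, s4}): φ is false.
For instance, at s0:
  At s0: ((r -> q) -> p) | <>q is true, so ~(((r -> q) -> p) | <>q) is false.
    At s0: (r -> q) -> p is true, <>q is true, so ((r -> q) -> p) | <>q is true.
      At s0: <>q requires q at some successor in {s6, s8}.
        q holds at s6, so <>q is true at s0.

No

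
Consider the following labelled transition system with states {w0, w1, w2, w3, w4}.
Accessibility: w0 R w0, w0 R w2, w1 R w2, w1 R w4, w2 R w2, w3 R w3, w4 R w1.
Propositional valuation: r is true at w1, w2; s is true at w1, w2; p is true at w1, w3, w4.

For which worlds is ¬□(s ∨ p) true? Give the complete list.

w0

Let φ = ¬□(s ∨ p). Evaluate φ at each world:
  w0 (successors {w0, w2}): φ is true.
  w1 (successors {w2, w4}): φ is false.
  w2 (successors {w2}): φ is false.
  w3 (successors {w3}): φ is false.
  w4 (successors {w1}): φ is false.
For instance, at w0:
  At w0: □(s ∨ p) is false, so ¬□(s ∨ p) is true.
    At w0: □(s ∨ p) requires s ∨ p at every successor {w0, w2}.
      s ∨ p fails at w0, so □(s ∨ p) is false at w0.
Satisfying worlds: {w0}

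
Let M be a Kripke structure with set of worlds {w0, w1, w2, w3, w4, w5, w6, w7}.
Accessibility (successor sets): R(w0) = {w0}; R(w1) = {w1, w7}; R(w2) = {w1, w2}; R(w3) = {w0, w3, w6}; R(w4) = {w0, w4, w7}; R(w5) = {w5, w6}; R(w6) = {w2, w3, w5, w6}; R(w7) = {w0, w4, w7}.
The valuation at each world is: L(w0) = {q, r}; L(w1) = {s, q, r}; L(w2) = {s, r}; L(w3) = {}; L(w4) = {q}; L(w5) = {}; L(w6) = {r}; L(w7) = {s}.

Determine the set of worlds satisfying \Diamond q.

w0, w1, w2, w3, w4, w7

Let φ = \Diamond q. Evaluate φ at each world:
  w0 (successors {w0}): φ is true.
  w1 (successors {w1, w7}): φ is true.
  w2 (successors {w1, w2}): φ is true.
  w3 (successors {w0, w3, w6}): φ is true.
  w4 (successors {w0, w4, w7}): φ is true.
  w5 (successors {w5, w6}): φ is false.
  w6 (successors {w2, w3, w5, w6}): φ is false.
  w7 (successors {w0, w4, w7}): φ is true.
For instance, at w0:
  At w0: \Diamond q requires q at some successor in {w0}.
    q holds at w0, so \Diamond q is true at w0.
Satisfying worlds: {w0, w1, w2, w3, w4, w7}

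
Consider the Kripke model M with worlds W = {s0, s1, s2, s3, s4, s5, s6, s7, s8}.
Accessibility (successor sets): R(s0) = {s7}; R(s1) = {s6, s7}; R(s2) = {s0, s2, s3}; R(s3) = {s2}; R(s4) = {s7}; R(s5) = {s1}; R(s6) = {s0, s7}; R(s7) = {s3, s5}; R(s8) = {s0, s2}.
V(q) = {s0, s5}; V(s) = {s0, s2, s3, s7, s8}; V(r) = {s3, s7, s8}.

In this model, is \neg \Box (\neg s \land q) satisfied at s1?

Recall that \Box ψ holds at a world iff ψ holds at every accessible world, and \Diamond ψ holds iff ψ holds at some accessible world.
At s1: \Box (\neg s \land q) is false, so \neg \Box (\neg s \land q) is true.
  At s1: \Box (\neg s \land q) requires \neg s \land q at every successor {s6, s7}.
    \neg s \land q fails at s6, so \Box (\neg s \land q) is false at s1.

Yes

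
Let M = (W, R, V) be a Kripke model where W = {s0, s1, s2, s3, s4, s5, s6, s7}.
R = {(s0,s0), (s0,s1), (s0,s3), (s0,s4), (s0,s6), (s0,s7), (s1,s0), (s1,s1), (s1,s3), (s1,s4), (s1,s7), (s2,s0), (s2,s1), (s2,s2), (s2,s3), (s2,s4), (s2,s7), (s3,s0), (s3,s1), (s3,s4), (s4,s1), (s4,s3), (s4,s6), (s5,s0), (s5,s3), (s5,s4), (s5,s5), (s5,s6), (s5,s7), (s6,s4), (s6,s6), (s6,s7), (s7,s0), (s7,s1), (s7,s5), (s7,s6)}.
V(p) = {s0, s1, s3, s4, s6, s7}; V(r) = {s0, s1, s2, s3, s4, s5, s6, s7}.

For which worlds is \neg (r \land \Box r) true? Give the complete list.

none

Let φ = \neg (r \land \Box r). Evaluate φ at each world:
  s0 (successors {s0, s1, s3, s4, s6, s7}): φ is false.
  s1 (successors {s0, s1, s3, s4, s7}): φ is false.
  s2 (successors {s0, s1, s2, s3, s4, s7}): φ is false.
  s3 (successors {s0, s1, s4}): φ is false.
  s4 (successors {s1, s3, s6}): φ is false.
  s5 (successors {s0, s3, s4, s5, s6, s7}): φ is false.
  s6 (successors {s4, s6, s7}): φ is false.
  s7 (successors {s0, s1, s5, s6}): φ is false.
For instance, at s5:
  At s5: r \land \Box r is true, so \neg (r \land \Box r) is false.
    At s5: r is true, \Box r is true, so r \land \Box r is true.
      At s5: \Box r requires r at every successor {s0, s3, s4, s5, s6, s7}.
        At s0: r is true.
        At s3: r is true.
        At s4: r is true.
        At s5: r is true.
        At s6: r is true.
        At s7: r is true.
      So \Box r is true at s5.
Satisfying worlds: none.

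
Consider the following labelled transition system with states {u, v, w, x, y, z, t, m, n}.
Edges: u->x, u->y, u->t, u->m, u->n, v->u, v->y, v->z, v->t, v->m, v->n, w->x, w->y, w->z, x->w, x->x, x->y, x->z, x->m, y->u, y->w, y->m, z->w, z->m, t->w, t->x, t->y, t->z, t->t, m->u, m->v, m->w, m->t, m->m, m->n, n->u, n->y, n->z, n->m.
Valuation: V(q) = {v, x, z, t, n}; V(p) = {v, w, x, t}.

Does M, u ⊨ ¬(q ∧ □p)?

Recall that □ψ holds at a world iff ψ holds at every accessible world, and ◇ψ holds iff ψ holds at some accessible world.
At u: q ∧ □p is false, so ¬(q ∧ □p) is true.
  At u: q is false, □p is false, so q ∧ □p is false.
    At u: □p requires p at every successor {x, y, t, m, n}.
      p fails at y, so □p is false at u.

Yes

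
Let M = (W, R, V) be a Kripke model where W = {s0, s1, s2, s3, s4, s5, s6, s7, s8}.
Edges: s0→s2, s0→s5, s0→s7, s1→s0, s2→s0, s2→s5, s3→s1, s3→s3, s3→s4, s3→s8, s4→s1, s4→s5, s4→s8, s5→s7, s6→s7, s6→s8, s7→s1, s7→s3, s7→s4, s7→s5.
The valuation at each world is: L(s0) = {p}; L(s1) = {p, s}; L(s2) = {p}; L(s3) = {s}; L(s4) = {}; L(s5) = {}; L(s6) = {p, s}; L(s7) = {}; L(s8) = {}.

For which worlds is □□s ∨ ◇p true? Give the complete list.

s0, s1, s2, s3, s4, s7, s8

Recall that □ψ holds at a world iff ψ holds at every accessible world, and ◇ψ holds iff ψ holds at some accessible world.
Let φ = □□s ∨ ◇p. Evaluate φ at each world:
  s0 (successors {s2, s5, s7}): φ is true.
  s1 (successors {s0}): φ is true.
  s2 (successors {s0, s5}): φ is true.
  s3 (successors {s1, s3, s4, s8}): φ is true.
  s4 (successors {s1, s5, s8}): φ is true.
  s5 (successors {s7}): φ is false.
  s6 (successors {s7, s8}): φ is false.
  s7 (successors {s1, s3, s4, s5}): φ is true.
  s8 (successors ∅): φ is true.
For instance, at s5:
  At s5: □□s is false, ◇p is false, so □□s ∨ ◇p is false.
    At s5: □□s requires □s at every successor {s7}.
      □s fails at s7, so □□s is false at s5.
    At s5: ◇p requires p at some successor in {s7}.
      At s7: p is false.
    So ◇p is false at s5.
Satisfying worlds: {s0, s1, s2, s3, s4, s7, s8}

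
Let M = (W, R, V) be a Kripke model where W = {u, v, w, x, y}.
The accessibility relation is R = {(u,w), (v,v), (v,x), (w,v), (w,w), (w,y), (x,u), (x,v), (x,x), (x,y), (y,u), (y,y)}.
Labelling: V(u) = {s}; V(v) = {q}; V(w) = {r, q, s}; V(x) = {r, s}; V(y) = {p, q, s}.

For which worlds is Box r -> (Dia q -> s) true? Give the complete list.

Let φ = Box r -> (Dia q -> s). Evaluate φ at each world:
  u (successors {w}): φ is true.
  v (successors {v, x}): φ is true.
  w (successors {v, w, y}): φ is true.
  x (successors {u, v, x, y}): φ is true.
  y (successors {u, y}): φ is true.
For instance, at u:
  At u: Box r is true, Dia q -> s is true, so Box r -> (Dia q -> s) is true.
    At u: Box r requires r at every successor {w}.
      At w: r is true.
    So Box r is true at u.
    At u: Dia q is true, s is true, so Dia q -> s is true.
      At u: Dia q requires q at some successor in {w}.
        q holds at w, so Dia q is true at u.
Satisfying worlds: {u, v, w, x, y}

u, v, w, x, y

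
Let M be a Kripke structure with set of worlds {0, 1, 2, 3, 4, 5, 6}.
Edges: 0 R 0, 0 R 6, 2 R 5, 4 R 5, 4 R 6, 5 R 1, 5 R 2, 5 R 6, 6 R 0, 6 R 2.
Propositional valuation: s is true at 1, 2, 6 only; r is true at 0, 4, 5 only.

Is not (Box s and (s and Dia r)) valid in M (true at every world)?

Yes

Let φ = not (Box s and (s and Dia r)). Evaluate φ at each world:
  0 (successors {0, 6}): φ is true.
  1 (successors ∅): φ is true.
  2 (successors {5}): φ is true.
  3 (successors ∅): φ is true.
  4 (successors {5, 6}): φ is true.
  5 (successors {1, 2, 6}): φ is true.
  6 (successors {0, 2}): φ is true.
For instance, at 0:
  At 0: Box s and (s and Dia r) is false, so not (Box s and (s and Dia r)) is true.
    At 0: Box s is false, s and Dia r is false, so Box s and (s and Dia r) is false.
      At 0: Box s requires s at every successor {0, 6}.
        s fails at 0, so Box s is false at 0.
      At 0: s is false, Dia r is true, so s and Dia r is false.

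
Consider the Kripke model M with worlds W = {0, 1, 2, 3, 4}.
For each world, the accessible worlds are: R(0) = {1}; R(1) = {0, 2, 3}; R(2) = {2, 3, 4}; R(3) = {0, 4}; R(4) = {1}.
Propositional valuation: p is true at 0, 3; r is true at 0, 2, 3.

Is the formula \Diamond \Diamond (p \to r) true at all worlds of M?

Yes

Let φ = \Diamond \Diamond (p \to r). Evaluate φ at each world:
  0 (successors {1}): φ is true.
  1 (successors {0, 2, 3}): φ is true.
  2 (successors {2, 3, 4}): φ is true.
  3 (successors {0, 4}): φ is true.
  4 (successors {1}): φ is true.
For instance, at 0:
  At 0: \Diamond \Diamond (p \to r) requires \Diamond (p \to r) at some successor in {1}.
    \Diamond (p \to r) holds at 1, so \Diamond \Diamond (p \to r) is true at 0.
      At 1: \Diamond (p \to r) requires p \to r at some successor in {0, 2, 3}.
        p \to r holds at 0, so \Diamond (p \to r) is true at 1.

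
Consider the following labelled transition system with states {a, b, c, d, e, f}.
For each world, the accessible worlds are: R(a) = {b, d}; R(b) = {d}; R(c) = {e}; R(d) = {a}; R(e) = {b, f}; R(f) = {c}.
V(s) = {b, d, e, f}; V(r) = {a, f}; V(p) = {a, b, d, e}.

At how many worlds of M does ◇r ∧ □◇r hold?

0

Recall that □ψ holds at a world iff ψ holds at every accessible world, and ◇ψ holds iff ψ holds at some accessible world.
Let φ = ◇r ∧ □◇r. Evaluate φ at each world:
  a (successors {b, d}): φ is false.
  b (successors {d}): φ is false.
  c (successors {e}): φ is false.
  d (successors {a}): φ is false.
  e (successors {b, f}): φ is false.
  f (successors {c}): φ is false.
For instance, at b:
  At b: ◇r is false, □◇r is true, so ◇r ∧ □◇r is false.
    At b: ◇r requires r at some successor in {d}.
      At d: r is false.
    So ◇r is false at b.
    At b: □◇r requires ◇r at every successor {d}.
      At d: ◇r is true.
    So □◇r is true at b.
Satisfying worlds: none.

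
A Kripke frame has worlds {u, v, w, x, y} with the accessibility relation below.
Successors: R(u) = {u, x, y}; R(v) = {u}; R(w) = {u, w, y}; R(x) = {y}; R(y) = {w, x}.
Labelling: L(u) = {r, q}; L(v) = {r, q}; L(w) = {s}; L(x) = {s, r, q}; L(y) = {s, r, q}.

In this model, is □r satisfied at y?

At y: □r requires r at every successor {w, x}.
  r fails at w, so □r is false at y.

No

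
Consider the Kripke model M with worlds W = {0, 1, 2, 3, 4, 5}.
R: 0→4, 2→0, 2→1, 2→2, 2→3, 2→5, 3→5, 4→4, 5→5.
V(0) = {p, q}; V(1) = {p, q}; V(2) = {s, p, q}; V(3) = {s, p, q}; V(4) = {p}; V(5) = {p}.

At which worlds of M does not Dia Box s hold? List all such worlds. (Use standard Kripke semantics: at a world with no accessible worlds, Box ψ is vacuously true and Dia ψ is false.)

0, 1, 3, 4, 5

Let φ = not Dia Box s. Evaluate φ at each world:
  0 (successors {4}): φ is true.
  1 (successors ∅): φ is true.
  2 (successors {0, 1, 2, 3, 5}): φ is false.
  3 (successors {5}): φ is true.
  4 (successors {4}): φ is true.
  5 (successors {5}): φ is true.
For instance, at 0:
  At 0: Dia Box s is false, so not Dia Box s is true.
    At 0: Dia Box s requires Box s at some successor in {4}.
      At 4: Box s is false.
    So Dia Box s is false at 0.
Satisfying worlds: {0, 1, 3, 4, 5}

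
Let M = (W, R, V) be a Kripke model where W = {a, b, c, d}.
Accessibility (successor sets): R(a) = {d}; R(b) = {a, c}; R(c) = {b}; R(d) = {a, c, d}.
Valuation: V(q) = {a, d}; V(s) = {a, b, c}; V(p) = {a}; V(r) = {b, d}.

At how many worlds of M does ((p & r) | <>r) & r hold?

1

Recall that <>ψ holds at a world iff ψ holds at some accessible world.
Let φ = ((p & r) | <>r) & r. Evaluate φ at each world:
  a (successors {d}): φ is false.
  b (successors {a, c}): φ is false.
  c (successors {b}): φ is false.
  d (successors {a, c, d}): φ is true.
For instance, at b:
  At b: (p & r) | <>r is false, r is true, so ((p & r) | <>r) & r is false.
    At b: p & r is false, <>r is false, so (p & r) | <>r is false.
      At b: <>r requires r at some successor in {a, c}.
        At a: r is false.
        At c: r is false.
      So <>r is false at b.
Satisfying worlds: {d}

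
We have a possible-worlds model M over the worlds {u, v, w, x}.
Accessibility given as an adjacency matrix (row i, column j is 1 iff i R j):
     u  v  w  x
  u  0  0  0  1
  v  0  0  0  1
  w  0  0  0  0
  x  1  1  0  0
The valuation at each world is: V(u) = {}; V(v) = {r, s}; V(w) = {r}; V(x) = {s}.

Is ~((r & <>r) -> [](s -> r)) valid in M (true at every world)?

No

Recall that []ψ holds at a world iff ψ holds at every accessible world, and <>ψ holds iff ψ holds at some accessible world.
Let φ = ~((r & <>r) -> [](s -> r)). Evaluate φ at each world:
  u (successors {x}): φ is false.
  v (successors {x}): φ is false.
  w (successors ∅): φ is false.
  x (successors {u, v}): φ is false.
Detail at u (counterexample):
  At u: (r & <>r) -> [](s -> r) is true, so ~((r & <>r) -> [](s -> r)) is false.
    At u: r & <>r is false, [](s -> r) is false, so (r & <>r) -> [](s -> r) is true.
      At u: r is false, <>r is false, so r & <>r is false.
      At u: [](s -> r) requires s -> r at every successor {x}.
        s -> r fails at x, so [](s -> r) is false at u.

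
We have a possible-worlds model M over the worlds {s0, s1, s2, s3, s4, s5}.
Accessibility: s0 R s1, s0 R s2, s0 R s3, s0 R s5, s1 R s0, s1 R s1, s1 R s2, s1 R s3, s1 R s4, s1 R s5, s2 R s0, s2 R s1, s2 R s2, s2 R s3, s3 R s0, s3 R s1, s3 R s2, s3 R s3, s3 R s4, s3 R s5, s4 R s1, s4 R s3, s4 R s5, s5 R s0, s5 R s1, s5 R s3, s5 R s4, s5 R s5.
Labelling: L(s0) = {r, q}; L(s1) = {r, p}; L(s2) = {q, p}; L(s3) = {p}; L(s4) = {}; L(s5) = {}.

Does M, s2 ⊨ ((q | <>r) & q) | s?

Yes

At s2: (q | <>r) & q is true, s is false, so ((q | <>r) & q) | s is true.
  At s2: q | <>r is true, q is true, so (q | <>r) & q is true.
    At s2: q is true, <>r is true, so q | <>r is true.
      At s2: <>r requires r at some successor in {s0, s1, s2, s3}.
        r holds at s0, so <>r is true at s2.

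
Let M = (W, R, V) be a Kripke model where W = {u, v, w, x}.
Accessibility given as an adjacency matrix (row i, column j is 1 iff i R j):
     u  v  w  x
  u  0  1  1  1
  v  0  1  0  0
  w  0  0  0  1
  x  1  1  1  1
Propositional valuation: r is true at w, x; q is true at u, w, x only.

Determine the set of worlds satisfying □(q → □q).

v

Recall that □ψ holds at a world iff ψ holds at every accessible world, and ◇ψ holds iff ψ holds at some accessible world.
Let φ = □(q → □q). Evaluate φ at each world:
  u (successors {v, w, x}): φ is false.
  v (successors {v}): φ is true.
  w (successors {x}): φ is false.
  x (successors {u, v, w, x}): φ is false.
For instance, at v:
  At v: □(q → □q) requires q → □q at every successor {v}.
      At v: q is false, □q is false, so q → □q is true.
  So □(q → □q) is true at v.
Satisfying worlds: {v}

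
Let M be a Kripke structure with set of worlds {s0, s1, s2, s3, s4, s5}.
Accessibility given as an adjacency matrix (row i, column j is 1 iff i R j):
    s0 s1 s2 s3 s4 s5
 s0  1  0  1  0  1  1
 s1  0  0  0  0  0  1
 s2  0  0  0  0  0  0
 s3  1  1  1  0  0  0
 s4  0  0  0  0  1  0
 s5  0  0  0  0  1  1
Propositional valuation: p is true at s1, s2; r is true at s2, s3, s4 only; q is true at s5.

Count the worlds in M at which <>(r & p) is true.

2

Let φ = <>(r & p). Evaluate φ at each world:
  s0 (successors {s0, s2, s4, s5}): φ is true.
  s1 (successors {s5}): φ is false.
  s2 (successors ∅): φ is false.
  s3 (successors {s0, s1, s2}): φ is true.
  s4 (successors {s4}): φ is false.
  s5 (successors {s4, s5}): φ is false.
For instance, at s3:
  At s3: <>(r & p) requires r & p at some successor in {s0, s1, s2}.
    r & p holds at s2, so <>(r & p) is true at s3.
Satisfying worlds: {s0, s3}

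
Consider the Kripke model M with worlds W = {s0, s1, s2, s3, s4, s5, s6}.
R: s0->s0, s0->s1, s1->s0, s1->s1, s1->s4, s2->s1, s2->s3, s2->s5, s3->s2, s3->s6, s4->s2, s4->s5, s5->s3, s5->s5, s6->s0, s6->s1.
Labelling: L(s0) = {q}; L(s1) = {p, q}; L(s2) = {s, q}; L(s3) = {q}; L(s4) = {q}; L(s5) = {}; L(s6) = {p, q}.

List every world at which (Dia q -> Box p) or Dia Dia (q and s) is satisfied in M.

s1, s2, s5

Recall that Box ψ holds at a world iff ψ holds at every accessible world, and Dia ψ holds iff ψ holds at some accessible world.
Let φ = (Dia q -> Box p) or Dia Dia (q and s). Evaluate φ at each world:
  s0 (successors {s0, s1}): φ is false.
  s1 (successors {s0, s1, s4}): φ is true.
  s2 (successors {s1, s3, s5}): φ is true.
  s3 (successors {s2, s6}): φ is false.
  s4 (successors {s2, s5}): φ is false.
  s5 (successors {s3, s5}): φ is true.
  s6 (successors {s0, s1}): φ is false.
For instance, at s5:
  At s5: Dia q -> Box p is false, Dia Dia (q and s) is true, so (Dia q -> Box p) or Dia Dia (q and s) is true.
    At s5: Dia q is true, Box p is false, so Dia q -> Box p is false.
      At s5: Dia q requires q at some successor in {s3, s5}.
        q holds at s3, so Dia q is true at s5.
      At s5: Box p requires p at every successor {s3, s5}.
        p fails at s3, so Box p is false at s5.
    At s5: Dia Dia (q and s) requires Dia (q and s) at some successor in {s3, s5}.
      Dia (q and s) holds at s3, so Dia Dia (q and s) is true at s5.
Satisfying worlds: {s1, s2, s5}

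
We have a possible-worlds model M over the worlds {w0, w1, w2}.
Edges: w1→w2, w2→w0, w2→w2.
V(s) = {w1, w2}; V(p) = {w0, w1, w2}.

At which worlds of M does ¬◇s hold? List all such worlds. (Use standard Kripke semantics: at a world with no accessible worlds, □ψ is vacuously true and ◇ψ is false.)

w0

Let φ = ¬◇s. Evaluate φ at each world:
  w0 (successors ∅): φ is true.
  w1 (successors {w2}): φ is false.
  w2 (successors {w0, w2}): φ is false.
For instance, at w1:
  At w1: ◇s is true, so ¬◇s is false.
    At w1: ◇s requires s at some successor in {w2}.
      s holds at w2, so ◇s is true at w1.
Satisfying worlds: {w0}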